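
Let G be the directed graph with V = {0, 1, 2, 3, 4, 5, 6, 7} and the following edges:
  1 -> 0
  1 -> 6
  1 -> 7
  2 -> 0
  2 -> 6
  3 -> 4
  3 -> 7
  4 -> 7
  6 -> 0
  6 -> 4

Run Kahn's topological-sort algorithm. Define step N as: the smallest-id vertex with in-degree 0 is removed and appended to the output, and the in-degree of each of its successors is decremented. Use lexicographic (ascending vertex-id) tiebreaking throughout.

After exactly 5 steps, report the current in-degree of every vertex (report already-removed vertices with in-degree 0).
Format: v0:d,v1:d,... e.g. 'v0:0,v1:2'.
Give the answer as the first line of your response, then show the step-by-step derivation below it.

v0:0,v1:0,v2:0,v3:0,v4:0,v5:0,v6:0,v7:1

step 1: output 1; order=[1]; indeg=(2,0,0,0,2,0,1,2)
step 2: output 2; order=[1,2]; indeg=(1,0,0,0,2,0,0,2)
step 3: output 3; order=[1,2,3]; indeg=(1,0,0,0,1,0,0,1)
step 4: output 5; order=[1,2,3,5]; indeg=(1,0,0,0,1,0,0,1)
step 5: output 6; order=[1,2,3,5,6]; indeg=(0,0,0,0,0,0,0,1)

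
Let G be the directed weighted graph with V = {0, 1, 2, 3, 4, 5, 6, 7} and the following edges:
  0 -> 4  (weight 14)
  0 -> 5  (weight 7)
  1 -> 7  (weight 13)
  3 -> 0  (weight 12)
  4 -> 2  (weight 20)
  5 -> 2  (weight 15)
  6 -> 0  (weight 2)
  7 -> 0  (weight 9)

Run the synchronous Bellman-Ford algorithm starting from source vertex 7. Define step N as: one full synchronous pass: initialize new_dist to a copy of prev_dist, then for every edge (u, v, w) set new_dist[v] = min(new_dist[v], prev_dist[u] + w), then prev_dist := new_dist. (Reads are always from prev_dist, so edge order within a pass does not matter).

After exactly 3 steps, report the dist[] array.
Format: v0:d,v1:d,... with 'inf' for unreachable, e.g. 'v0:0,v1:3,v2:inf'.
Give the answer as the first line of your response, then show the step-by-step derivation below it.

v0:9,v1:inf,v2:31,v3:inf,v4:23,v5:16,v6:inf,v7:0

step 1: dist = v0:9,v1:inf,v2:inf,v3:inf,v4:inf,v5:inf,v6:inf,v7:0
step 2: dist = v0:9,v1:inf,v2:inf,v3:inf,v4:23,v5:16,v6:inf,v7:0
step 3: dist = v0:9,v1:inf,v2:31,v3:inf,v4:23,v5:16,v6:inf,v7:0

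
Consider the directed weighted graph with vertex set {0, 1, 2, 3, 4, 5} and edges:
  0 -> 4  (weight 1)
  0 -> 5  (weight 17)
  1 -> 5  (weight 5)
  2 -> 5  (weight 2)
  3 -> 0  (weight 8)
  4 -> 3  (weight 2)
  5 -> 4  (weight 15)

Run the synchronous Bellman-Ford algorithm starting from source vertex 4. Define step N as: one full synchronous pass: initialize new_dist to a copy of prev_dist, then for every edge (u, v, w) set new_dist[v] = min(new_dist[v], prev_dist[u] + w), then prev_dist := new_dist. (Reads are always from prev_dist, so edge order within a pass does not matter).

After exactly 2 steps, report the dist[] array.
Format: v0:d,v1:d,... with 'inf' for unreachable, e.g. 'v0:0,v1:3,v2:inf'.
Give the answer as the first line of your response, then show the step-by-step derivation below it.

v0:10,v1:inf,v2:inf,v3:2,v4:0,v5:inf

step 1: dist = v0:inf,v1:inf,v2:inf,v3:2,v4:0,v5:inf
step 2: dist = v0:10,v1:inf,v2:inf,v3:2,v4:0,v5:inf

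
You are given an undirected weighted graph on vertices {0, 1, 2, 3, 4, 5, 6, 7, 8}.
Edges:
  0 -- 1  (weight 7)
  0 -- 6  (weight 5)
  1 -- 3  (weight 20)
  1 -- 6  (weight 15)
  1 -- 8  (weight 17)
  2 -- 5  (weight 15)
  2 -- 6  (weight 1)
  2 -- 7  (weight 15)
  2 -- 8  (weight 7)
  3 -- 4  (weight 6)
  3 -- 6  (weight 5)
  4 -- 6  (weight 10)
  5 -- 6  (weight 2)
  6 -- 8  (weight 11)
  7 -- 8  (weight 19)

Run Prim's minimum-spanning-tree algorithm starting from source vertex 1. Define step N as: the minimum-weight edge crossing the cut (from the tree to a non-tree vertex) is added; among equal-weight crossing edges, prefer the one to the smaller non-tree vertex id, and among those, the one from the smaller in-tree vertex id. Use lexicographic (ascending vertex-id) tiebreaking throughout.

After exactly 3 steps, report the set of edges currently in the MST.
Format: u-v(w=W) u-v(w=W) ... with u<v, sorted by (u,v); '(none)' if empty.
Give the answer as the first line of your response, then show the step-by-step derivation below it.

0-1(w=7) 0-6(w=5) 2-6(w=1)

step 1: add edge 0-1 (w=7); MST = {0-1(w=7)}
step 2: add edge 0-6 (w=5); MST = {0-1(w=7) 0-6(w=5)}
step 3: add edge 2-6 (w=1); MST = {0-1(w=7) 0-6(w=5) 2-6(w=1)}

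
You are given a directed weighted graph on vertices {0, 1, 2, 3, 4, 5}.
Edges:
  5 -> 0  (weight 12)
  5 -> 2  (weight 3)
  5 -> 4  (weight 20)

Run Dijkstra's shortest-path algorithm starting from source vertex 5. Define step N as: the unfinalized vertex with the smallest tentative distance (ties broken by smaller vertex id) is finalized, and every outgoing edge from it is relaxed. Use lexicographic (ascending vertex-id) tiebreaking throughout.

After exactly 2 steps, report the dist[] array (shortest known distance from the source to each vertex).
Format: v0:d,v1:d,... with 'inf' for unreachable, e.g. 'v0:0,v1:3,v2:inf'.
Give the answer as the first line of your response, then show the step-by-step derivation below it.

v0:12,v1:inf,v2:3,v3:inf,v4:20,v5:0

step 1: dist = v0:12,v1:inf,v2:3,v3:inf,v4:20,v5:0
step 2: dist = v0:12,v1:inf,v2:3,v3:inf,v4:20,v5:0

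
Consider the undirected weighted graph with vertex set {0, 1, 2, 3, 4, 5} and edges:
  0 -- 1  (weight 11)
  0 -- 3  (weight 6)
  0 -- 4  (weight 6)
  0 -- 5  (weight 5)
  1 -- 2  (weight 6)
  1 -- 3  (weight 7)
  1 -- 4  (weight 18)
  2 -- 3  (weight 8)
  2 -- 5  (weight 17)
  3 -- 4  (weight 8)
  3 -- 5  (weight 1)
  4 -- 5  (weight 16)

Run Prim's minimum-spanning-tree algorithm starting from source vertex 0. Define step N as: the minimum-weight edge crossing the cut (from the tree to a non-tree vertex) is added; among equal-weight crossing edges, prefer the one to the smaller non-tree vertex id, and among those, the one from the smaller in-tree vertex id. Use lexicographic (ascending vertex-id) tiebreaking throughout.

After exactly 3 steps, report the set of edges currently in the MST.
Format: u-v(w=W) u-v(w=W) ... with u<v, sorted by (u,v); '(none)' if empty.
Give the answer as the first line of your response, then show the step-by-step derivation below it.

0-4(w=6) 0-5(w=5) 3-5(w=1)

step 1: add edge 0-5 (w=5); MST = {0-5(w=5)}
step 2: add edge 3-5 (w=1); MST = {0-5(w=5) 3-5(w=1)}
step 3: add edge 0-4 (w=6); MST = {0-4(w=6) 0-5(w=5) 3-5(w=1)}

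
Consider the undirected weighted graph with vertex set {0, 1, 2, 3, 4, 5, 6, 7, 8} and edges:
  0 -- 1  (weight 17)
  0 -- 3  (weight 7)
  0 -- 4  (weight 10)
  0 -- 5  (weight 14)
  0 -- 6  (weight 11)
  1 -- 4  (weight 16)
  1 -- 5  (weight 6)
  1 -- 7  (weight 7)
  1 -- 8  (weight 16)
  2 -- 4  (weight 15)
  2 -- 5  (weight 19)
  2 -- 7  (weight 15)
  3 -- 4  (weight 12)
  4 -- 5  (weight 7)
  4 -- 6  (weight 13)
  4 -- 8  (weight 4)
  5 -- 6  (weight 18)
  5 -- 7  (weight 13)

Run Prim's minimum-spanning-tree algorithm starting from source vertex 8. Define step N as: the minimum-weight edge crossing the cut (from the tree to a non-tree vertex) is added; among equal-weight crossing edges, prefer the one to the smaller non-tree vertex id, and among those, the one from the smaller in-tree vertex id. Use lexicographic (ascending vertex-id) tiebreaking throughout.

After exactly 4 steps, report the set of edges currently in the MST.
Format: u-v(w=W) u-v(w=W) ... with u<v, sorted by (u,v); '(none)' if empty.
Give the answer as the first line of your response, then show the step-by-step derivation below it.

1-5(w=6) 1-7(w=7) 4-5(w=7) 4-8(w=4)

step 1: add edge 4-8 (w=4); MST = {4-8(w=4)}
step 2: add edge 4-5 (w=7); MST = {4-5(w=7) 4-8(w=4)}
step 3: add edge 1-5 (w=6); MST = {1-5(w=6) 4-5(w=7) 4-8(w=4)}
step 4: add edge 1-7 (w=7); MST = {1-5(w=6) 1-7(w=7) 4-5(w=7) 4-8(w=4)}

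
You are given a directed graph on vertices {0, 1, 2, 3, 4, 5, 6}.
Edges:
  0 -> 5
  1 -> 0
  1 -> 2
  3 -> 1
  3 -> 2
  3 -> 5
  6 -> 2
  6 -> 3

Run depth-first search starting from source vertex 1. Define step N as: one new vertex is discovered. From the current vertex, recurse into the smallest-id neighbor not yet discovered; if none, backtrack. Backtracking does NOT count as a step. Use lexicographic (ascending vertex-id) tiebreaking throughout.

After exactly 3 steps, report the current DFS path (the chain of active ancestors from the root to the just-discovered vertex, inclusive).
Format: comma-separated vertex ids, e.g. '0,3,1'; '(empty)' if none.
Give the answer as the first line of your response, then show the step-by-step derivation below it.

1,0,5

step 1: discover 1; path=1; order=1
step 2: discover 0; path=1>0; order=1,0
step 3: discover 5; path=1>0>5; order=1,0,5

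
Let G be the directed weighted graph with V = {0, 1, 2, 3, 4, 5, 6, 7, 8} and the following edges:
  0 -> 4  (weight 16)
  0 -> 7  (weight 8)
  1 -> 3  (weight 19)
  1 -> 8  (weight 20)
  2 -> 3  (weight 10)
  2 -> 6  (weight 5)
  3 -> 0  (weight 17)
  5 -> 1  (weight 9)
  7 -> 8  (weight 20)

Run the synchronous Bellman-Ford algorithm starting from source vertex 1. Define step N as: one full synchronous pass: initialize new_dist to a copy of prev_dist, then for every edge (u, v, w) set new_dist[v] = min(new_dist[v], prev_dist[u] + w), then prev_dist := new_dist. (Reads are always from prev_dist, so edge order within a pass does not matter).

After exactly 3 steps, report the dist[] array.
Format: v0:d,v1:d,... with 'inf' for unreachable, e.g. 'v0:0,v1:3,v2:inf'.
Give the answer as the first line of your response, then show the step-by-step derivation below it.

v0:36,v1:0,v2:inf,v3:19,v4:52,v5:inf,v6:inf,v7:44,v8:20

step 1: dist = v0:inf,v1:0,v2:inf,v3:19,v4:inf,v5:inf,v6:inf,v7:inf,v8:20
step 2: dist = v0:36,v1:0,v2:inf,v3:19,v4:inf,v5:inf,v6:inf,v7:inf,v8:20
step 3: dist = v0:36,v1:0,v2:inf,v3:19,v4:52,v5:inf,v6:inf,v7:44,v8:20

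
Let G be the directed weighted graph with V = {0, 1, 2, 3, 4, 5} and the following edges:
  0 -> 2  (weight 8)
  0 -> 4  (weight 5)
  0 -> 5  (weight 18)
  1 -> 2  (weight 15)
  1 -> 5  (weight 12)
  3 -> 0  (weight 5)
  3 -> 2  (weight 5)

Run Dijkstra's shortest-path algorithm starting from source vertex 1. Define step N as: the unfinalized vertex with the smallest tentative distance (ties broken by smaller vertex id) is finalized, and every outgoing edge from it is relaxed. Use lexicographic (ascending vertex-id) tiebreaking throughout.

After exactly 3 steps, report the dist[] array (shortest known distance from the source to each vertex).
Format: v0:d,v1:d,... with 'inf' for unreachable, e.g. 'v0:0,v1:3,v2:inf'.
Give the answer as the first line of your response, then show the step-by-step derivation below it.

v0:inf,v1:0,v2:15,v3:inf,v4:inf,v5:12

step 1: dist = v0:inf,v1:0,v2:15,v3:inf,v4:inf,v5:12
step 2: dist = v0:inf,v1:0,v2:15,v3:inf,v4:inf,v5:12
step 3: dist = v0:inf,v1:0,v2:15,v3:inf,v4:inf,v5:12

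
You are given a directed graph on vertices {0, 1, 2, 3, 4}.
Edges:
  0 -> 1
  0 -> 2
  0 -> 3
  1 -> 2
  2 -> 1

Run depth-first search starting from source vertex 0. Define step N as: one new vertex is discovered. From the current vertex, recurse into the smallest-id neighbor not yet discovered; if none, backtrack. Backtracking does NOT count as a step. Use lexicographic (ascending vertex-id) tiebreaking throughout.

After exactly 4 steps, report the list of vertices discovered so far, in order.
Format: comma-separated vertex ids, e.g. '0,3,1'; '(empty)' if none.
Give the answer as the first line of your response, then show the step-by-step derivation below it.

0,1,2,3

step 1: discover 0; path=0; order=0
step 2: discover 1; path=0>1; order=0,1
step 3: discover 2; path=0>1>2; order=0,1,2
step 4: discover 3; path=0>3; order=0,1,2,3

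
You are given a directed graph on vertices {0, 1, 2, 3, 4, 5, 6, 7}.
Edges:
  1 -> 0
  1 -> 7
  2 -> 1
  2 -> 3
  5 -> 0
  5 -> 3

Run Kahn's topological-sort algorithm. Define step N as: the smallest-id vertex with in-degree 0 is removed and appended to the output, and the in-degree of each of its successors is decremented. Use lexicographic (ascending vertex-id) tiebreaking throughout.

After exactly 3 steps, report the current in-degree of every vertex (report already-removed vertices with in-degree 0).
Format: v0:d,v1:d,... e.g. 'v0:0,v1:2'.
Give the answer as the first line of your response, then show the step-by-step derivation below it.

v0:1,v1:0,v2:0,v3:1,v4:0,v5:0,v6:0,v7:0

step 1: output 2; order=[2]; indeg=(2,0,0,1,0,0,0,1)
step 2: output 1; order=[2,1]; indeg=(1,0,0,1,0,0,0,0)
step 3: output 4; order=[2,1,4]; indeg=(1,0,0,1,0,0,0,0)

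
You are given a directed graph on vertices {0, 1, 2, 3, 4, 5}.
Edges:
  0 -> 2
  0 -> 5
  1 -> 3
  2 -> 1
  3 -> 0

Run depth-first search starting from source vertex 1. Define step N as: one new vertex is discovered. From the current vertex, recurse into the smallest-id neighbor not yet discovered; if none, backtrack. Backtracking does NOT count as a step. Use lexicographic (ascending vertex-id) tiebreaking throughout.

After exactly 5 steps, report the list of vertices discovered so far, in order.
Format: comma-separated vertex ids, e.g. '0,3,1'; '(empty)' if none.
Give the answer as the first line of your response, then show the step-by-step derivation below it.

1,3,0,2,5

step 1: discover 1; path=1; order=1
step 2: discover 3; path=1>3; order=1,3
step 3: discover 0; path=1>3>0; order=1,3,0
step 4: discover 2; path=1>3>0>2; order=1,3,0,2
step 5: discover 5; path=1>3>0>5; order=1,3,0,2,5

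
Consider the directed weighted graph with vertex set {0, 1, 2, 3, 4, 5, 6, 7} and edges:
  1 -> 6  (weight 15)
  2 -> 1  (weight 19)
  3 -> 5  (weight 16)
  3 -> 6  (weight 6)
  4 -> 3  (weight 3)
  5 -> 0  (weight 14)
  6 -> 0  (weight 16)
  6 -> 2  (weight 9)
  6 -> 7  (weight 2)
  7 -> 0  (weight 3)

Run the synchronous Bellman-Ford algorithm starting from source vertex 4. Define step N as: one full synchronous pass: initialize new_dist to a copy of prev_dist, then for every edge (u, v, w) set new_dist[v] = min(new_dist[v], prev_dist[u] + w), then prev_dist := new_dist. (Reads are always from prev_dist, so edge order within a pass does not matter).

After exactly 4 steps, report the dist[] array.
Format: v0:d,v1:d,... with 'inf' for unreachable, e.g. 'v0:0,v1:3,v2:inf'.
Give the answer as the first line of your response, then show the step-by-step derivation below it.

v0:14,v1:37,v2:18,v3:3,v4:0,v5:19,v6:9,v7:11

step 1: dist = v0:inf,v1:inf,v2:inf,v3:3,v4:0,v5:inf,v6:inf,v7:inf
step 2: dist = v0:inf,v1:inf,v2:inf,v3:3,v4:0,v5:19,v6:9,v7:inf
step 3: dist = v0:25,v1:inf,v2:18,v3:3,v4:0,v5:19,v6:9,v7:11
step 4: dist = v0:14,v1:37,v2:18,v3:3,v4:0,v5:19,v6:9,v7:11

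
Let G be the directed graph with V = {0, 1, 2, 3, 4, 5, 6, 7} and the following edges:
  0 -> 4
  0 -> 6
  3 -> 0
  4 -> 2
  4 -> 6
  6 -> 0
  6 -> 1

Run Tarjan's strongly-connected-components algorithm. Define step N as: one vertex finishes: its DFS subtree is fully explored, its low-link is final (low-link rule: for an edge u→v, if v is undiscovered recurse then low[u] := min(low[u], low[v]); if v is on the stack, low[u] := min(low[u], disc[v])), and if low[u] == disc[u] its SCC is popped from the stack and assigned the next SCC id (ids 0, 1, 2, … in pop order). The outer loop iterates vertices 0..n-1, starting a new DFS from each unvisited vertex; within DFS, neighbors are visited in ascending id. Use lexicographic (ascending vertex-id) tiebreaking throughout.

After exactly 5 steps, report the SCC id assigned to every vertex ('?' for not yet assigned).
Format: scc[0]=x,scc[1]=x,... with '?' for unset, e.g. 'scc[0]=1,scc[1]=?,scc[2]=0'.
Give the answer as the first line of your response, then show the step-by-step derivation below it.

scc[0]=2,scc[1]=1,scc[2]=0,scc[3]=?,scc[4]=2,scc[5]=?,scc[6]=2,scc[7]=?

step 1: low=(low[0]=0,low[1]=?,low[2]=2,low[3]=?,low[4]=1,low[5]=?,low[6]=?,low[7]=?); scc=(scc[0]=?,scc[1]=?,scc[2]=0,scc[3]=?,scc[4]=?,scc[5]=?,scc[6]=?,scc[7]=?)
step 2: low=(low[0]=0,low[1]=4,low[2]=2,low[3]=?,low[4]=1,low[5]=?,low[6]=0,low[7]=?); scc=(scc[0]=?,scc[1]=1,scc[2]=0,scc[3]=?,scc[4]=?,scc[5]=?,scc[6]=?,scc[7]=?)
step 3: low=(low[0]=0,low[1]=4,low[2]=2,low[3]=?,low[4]=1,low[5]=?,low[6]=0,low[7]=?); scc=(scc[0]=?,scc[1]=1,scc[2]=0,scc[3]=?,scc[4]=?,scc[5]=?,scc[6]=?,scc[7]=?)
step 4: low=(low[0]=0,low[1]=4,low[2]=2,low[3]=?,low[4]=0,low[5]=?,low[6]=0,low[7]=?); scc=(scc[0]=?,scc[1]=1,scc[2]=0,scc[3]=?,scc[4]=?,scc[5]=?,scc[6]=?,scc[7]=?)
step 5: low=(low[0]=0,low[1]=4,low[2]=2,low[3]=?,low[4]=0,low[5]=?,low[6]=0,low[7]=?); scc=(scc[0]=2,scc[1]=1,scc[2]=0,scc[3]=?,scc[4]=2,scc[5]=?,scc[6]=2,scc[7]=?)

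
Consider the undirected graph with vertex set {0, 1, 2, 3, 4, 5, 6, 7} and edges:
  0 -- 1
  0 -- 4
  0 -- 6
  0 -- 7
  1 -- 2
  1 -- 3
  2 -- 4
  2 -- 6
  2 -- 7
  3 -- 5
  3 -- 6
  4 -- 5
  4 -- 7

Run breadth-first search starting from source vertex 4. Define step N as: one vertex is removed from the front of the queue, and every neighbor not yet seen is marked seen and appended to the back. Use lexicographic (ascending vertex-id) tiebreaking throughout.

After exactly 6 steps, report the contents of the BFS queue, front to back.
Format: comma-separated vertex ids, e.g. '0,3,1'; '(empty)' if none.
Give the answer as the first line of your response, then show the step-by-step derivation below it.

6,3

step 1: dequeue 4; queue=[0,2,5,7]; order=4
step 2: dequeue 0; queue=[2,5,7,1,6]; order=4,0
step 3: dequeue 2; queue=[5,7,1,6]; order=4,0,2
step 4: dequeue 5; queue=[7,1,6,3]; order=4,0,2,5
step 5: dequeue 7; queue=[1,6,3]; order=4,0,2,5,7
step 6: dequeue 1; queue=[6,3]; order=4,0,2,5,7,1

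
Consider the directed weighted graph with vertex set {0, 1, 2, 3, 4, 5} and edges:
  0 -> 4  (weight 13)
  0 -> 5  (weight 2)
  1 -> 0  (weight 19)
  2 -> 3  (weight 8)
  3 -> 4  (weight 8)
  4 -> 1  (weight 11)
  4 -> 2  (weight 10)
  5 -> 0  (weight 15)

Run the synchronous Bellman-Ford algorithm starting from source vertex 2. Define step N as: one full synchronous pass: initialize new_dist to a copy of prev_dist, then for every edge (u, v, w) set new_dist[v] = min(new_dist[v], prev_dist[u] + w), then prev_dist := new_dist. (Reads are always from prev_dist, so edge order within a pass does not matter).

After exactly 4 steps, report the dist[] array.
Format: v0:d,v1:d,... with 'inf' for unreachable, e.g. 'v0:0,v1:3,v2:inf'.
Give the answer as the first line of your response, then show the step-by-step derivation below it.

v0:46,v1:27,v2:0,v3:8,v4:16,v5:inf

step 1: dist = v0:inf,v1:inf,v2:0,v3:8,v4:inf,v5:inf
step 2: dist = v0:inf,v1:inf,v2:0,v3:8,v4:16,v5:inf
step 3: dist = v0:inf,v1:27,v2:0,v3:8,v4:16,v5:inf
step 4: dist = v0:46,v1:27,v2:0,v3:8,v4:16,v5:inf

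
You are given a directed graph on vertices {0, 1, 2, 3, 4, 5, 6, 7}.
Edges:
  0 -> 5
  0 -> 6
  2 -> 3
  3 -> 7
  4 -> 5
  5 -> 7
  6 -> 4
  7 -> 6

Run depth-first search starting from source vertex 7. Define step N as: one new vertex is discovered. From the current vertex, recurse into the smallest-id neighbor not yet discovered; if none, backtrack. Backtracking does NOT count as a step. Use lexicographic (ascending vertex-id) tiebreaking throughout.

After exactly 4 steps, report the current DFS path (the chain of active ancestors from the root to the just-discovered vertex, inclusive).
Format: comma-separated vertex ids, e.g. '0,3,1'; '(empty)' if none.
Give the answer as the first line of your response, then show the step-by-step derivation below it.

7,6,4,5

step 1: discover 7; path=7; order=7
step 2: discover 6; path=7>6; order=7,6
step 3: discover 4; path=7>6>4; order=7,6,4
step 4: discover 5; path=7>6>4>5; order=7,6,4,5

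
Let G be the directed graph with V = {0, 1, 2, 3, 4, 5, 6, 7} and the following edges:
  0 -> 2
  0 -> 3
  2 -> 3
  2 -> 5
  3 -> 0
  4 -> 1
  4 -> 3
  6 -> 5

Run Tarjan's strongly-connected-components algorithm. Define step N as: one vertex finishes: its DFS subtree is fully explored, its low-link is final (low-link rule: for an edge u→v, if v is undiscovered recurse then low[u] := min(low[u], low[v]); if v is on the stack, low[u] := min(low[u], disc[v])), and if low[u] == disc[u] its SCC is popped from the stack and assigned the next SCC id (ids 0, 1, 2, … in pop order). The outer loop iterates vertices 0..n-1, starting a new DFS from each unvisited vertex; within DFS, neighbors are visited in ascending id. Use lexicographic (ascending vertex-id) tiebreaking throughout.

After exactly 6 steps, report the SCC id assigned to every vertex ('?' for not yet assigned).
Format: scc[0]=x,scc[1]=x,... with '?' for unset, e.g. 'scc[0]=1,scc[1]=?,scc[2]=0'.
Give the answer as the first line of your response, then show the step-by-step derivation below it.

scc[0]=1,scc[1]=2,scc[2]=1,scc[3]=1,scc[4]=3,scc[5]=0,scc[6]=?,scc[7]=?

step 1: low=(low[0]=0,low[1]=?,low[2]=1,low[3]=0,low[4]=?,low[5]=?,low[6]=?,low[7]=?); scc=(scc[0]=?,scc[1]=?,scc[2]=?,scc[3]=?,scc[4]=?,scc[5]=?,scc[6]=?,scc[7]=?)
step 2: low=(low[0]=0,low[1]=?,low[2]=0,low[3]=0,low[4]=?,low[5]=3,low[6]=?,low[7]=?); scc=(scc[0]=?,scc[1]=?,scc[2]=?,scc[3]=?,scc[4]=?,scc[5]=0,scc[6]=?,scc[7]=?)
step 3: low=(low[0]=0,low[1]=?,low[2]=0,low[3]=0,low[4]=?,low[5]=3,low[6]=?,low[7]=?); scc=(scc[0]=?,scc[1]=?,scc[2]=?,scc[3]=?,scc[4]=?,scc[5]=0,scc[6]=?,scc[7]=?)
step 4: low=(low[0]=0,low[1]=?,low[2]=0,low[3]=0,low[4]=?,low[5]=3,low[6]=?,low[7]=?); scc=(scc[0]=1,scc[1]=?,scc[2]=1,scc[3]=1,scc[4]=?,scc[5]=0,scc[6]=?,scc[7]=?)
step 5: low=(low[0]=0,low[1]=4,low[2]=0,low[3]=0,low[4]=?,low[5]=3,low[6]=?,low[7]=?); scc=(scc[0]=1,scc[1]=2,scc[2]=1,scc[3]=1,scc[4]=?,scc[5]=0,scc[6]=?,scc[7]=?)
step 6: low=(low[0]=0,low[1]=4,low[2]=0,low[3]=0,low[4]=5,low[5]=3,low[6]=?,low[7]=?); scc=(scc[0]=1,scc[1]=2,scc[2]=1,scc[3]=1,scc[4]=3,scc[5]=0,scc[6]=?,scc[7]=?)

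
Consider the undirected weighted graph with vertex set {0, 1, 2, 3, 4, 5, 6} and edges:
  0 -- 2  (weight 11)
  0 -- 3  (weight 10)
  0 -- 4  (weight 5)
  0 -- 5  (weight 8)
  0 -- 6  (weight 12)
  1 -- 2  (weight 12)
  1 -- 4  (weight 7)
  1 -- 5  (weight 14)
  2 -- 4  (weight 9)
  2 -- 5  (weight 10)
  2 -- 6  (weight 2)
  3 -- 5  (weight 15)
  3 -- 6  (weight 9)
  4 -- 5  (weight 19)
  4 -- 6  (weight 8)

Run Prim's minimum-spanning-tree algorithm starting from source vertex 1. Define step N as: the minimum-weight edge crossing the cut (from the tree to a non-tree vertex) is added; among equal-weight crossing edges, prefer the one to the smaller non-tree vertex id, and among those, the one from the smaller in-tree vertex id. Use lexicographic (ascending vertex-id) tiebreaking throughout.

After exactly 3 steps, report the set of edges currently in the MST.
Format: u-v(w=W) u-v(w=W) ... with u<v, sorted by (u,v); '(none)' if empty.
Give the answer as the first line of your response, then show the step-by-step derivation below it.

0-4(w=5) 0-5(w=8) 1-4(w=7)

step 1: add edge 1-4 (w=7); MST = {1-4(w=7)}
step 2: add edge 0-4 (w=5); MST = {0-4(w=5) 1-4(w=7)}
step 3: add edge 0-5 (w=8); MST = {0-4(w=5) 0-5(w=8) 1-4(w=7)}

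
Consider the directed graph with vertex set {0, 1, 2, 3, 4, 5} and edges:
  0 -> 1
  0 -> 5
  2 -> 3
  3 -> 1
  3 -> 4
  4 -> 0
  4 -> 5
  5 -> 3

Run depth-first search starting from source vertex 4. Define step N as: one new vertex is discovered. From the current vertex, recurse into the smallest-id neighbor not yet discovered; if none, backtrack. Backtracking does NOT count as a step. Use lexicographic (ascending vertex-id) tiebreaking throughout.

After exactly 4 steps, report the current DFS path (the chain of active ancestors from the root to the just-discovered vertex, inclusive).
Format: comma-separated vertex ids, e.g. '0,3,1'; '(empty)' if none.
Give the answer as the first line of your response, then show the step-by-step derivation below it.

4,0,5

step 1: discover 4; path=4; order=4
step 2: discover 0; path=4>0; order=4,0
step 3: discover 1; path=4>0>1; order=4,0,1
step 4: discover 5; path=4>0>5; order=4,0,1,5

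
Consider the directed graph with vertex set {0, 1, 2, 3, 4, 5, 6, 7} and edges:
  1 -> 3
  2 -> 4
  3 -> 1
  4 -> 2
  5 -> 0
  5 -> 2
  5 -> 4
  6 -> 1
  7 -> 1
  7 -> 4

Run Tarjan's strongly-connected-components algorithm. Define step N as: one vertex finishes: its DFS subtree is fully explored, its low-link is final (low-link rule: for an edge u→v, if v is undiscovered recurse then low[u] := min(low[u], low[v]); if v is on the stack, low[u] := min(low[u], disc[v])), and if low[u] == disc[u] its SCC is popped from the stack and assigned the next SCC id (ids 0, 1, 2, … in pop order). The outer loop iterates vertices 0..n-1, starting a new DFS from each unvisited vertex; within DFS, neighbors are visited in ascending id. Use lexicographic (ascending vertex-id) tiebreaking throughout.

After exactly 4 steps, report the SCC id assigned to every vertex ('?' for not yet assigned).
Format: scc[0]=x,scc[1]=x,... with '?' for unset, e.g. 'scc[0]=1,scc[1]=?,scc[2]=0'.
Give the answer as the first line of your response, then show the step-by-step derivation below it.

scc[0]=0,scc[1]=1,scc[2]=?,scc[3]=1,scc[4]=?,scc[5]=?,scc[6]=?,scc[7]=?

step 1: low=(low[0]=0,low[1]=?,low[2]=?,low[3]=?,low[4]=?,low[5]=?,low[6]=?,low[7]=?); scc=(scc[0]=0,scc[1]=?,scc[2]=?,scc[3]=?,scc[4]=?,scc[5]=?,scc[6]=?,scc[7]=?)
step 2: low=(low[0]=0,low[1]=1,low[2]=?,low[3]=1,low[4]=?,low[5]=?,low[6]=?,low[7]=?); scc=(scc[0]=0,scc[1]=?,scc[2]=?,scc[3]=?,scc[4]=?,scc[5]=?,scc[6]=?,scc[7]=?)
step 3: low=(low[0]=0,low[1]=1,low[2]=?,low[3]=1,low[4]=?,low[5]=?,low[6]=?,low[7]=?); scc=(scc[0]=0,scc[1]=1,scc[2]=?,scc[3]=1,scc[4]=?,scc[5]=?,scc[6]=?,scc[7]=?)
step 4: low=(low[0]=0,low[1]=1,low[2]=3,low[3]=1,low[4]=3,low[5]=?,low[6]=?,low[7]=?); scc=(scc[0]=0,scc[1]=1,scc[2]=?,scc[3]=1,scc[4]=?,scc[5]=?,scc[6]=?,scc[7]=?)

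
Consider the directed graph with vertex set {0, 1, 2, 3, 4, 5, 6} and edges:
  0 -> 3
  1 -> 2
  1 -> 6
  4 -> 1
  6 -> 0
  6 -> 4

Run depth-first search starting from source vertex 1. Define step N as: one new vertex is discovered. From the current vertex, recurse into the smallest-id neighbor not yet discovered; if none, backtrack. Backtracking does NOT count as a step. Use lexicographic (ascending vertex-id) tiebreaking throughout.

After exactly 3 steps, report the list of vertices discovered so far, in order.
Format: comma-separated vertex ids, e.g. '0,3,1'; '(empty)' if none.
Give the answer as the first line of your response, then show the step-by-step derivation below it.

1,2,6

step 1: discover 1; path=1; order=1
step 2: discover 2; path=1>2; order=1,2
step 3: discover 6; path=1>6; order=1,2,6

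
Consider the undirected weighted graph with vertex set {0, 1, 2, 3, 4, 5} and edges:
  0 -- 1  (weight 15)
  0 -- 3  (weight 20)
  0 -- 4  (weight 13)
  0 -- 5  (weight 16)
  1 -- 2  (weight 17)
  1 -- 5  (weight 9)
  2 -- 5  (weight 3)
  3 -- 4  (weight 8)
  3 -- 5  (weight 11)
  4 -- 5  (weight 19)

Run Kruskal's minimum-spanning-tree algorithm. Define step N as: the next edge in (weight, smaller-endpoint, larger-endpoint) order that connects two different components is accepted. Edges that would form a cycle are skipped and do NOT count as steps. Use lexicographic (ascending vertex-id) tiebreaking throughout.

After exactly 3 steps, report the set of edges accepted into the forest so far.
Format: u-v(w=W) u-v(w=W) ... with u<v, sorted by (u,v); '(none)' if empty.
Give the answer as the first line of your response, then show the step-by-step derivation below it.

1-5(w=9) 2-5(w=3) 3-4(w=8)

step 1: add edge 2-5 (w=3); MST = {2-5(w=3)}
step 2: add edge 3-4 (w=8); MST = {2-5(w=3) 3-4(w=8)}
step 3: add edge 1-5 (w=9); MST = {1-5(w=9) 2-5(w=3) 3-4(w=8)}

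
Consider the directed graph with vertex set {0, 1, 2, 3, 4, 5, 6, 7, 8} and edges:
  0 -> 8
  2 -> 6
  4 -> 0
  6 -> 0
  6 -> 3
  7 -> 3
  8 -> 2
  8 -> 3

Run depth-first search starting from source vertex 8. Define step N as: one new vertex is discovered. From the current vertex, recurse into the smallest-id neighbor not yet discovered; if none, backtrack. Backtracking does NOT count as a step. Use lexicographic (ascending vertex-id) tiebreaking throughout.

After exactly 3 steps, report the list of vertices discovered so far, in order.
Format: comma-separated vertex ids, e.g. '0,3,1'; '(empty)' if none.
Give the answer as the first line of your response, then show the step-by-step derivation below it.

8,2,6

step 1: discover 8; path=8; order=8
step 2: discover 2; path=8>2; order=8,2
step 3: discover 6; path=8>2>6; order=8,2,6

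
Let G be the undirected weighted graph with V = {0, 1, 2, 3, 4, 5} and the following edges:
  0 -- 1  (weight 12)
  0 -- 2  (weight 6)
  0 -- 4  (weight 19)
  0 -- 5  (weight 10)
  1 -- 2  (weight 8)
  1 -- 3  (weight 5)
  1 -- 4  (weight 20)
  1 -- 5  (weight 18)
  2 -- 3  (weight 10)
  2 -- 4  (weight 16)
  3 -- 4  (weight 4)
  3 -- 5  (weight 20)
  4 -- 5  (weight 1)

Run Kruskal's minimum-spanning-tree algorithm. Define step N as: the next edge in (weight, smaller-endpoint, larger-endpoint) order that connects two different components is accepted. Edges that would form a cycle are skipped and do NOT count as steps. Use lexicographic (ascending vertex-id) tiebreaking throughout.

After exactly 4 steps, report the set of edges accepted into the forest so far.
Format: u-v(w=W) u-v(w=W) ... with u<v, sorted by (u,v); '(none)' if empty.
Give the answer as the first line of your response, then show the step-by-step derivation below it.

0-2(w=6) 1-3(w=5) 3-4(w=4) 4-5(w=1)

step 1: add edge 4-5 (w=1); MST = {4-5(w=1)}
step 2: add edge 3-4 (w=4); MST = {3-4(w=4) 4-5(w=1)}
step 3: add edge 1-3 (w=5); MST = {1-3(w=5) 3-4(w=4) 4-5(w=1)}
step 4: add edge 0-2 (w=6); MST = {0-2(w=6) 1-3(w=5) 3-4(w=4) 4-5(w=1)}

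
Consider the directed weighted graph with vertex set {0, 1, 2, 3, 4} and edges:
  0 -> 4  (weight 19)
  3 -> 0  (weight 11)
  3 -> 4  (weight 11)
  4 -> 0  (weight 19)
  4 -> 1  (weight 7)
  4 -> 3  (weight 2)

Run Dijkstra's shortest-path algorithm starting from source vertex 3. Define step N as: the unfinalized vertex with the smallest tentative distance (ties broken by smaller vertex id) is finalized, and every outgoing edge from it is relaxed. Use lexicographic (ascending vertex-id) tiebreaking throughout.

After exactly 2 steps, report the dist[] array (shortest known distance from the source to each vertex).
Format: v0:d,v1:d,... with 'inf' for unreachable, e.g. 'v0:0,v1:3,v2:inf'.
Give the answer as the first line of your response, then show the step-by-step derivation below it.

v0:11,v1:inf,v2:inf,v3:0,v4:11

step 1: dist = v0:11,v1:inf,v2:inf,v3:0,v4:11
step 2: dist = v0:11,v1:inf,v2:inf,v3:0,v4:11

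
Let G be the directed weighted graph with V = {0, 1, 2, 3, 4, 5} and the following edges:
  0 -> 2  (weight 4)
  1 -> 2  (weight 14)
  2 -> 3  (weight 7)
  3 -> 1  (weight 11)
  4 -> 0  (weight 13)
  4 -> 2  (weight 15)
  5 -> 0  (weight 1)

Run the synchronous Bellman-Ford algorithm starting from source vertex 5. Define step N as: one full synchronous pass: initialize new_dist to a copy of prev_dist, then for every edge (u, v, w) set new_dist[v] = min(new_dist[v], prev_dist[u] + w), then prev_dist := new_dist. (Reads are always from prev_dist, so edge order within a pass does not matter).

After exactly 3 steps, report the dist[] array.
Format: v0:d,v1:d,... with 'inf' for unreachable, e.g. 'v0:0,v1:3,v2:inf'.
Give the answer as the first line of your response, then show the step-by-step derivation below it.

v0:1,v1:inf,v2:5,v3:12,v4:inf,v5:0

step 1: dist = v0:1,v1:inf,v2:inf,v3:inf,v4:inf,v5:0
step 2: dist = v0:1,v1:inf,v2:5,v3:inf,v4:inf,v5:0
step 3: dist = v0:1,v1:inf,v2:5,v3:12,v4:inf,v5:0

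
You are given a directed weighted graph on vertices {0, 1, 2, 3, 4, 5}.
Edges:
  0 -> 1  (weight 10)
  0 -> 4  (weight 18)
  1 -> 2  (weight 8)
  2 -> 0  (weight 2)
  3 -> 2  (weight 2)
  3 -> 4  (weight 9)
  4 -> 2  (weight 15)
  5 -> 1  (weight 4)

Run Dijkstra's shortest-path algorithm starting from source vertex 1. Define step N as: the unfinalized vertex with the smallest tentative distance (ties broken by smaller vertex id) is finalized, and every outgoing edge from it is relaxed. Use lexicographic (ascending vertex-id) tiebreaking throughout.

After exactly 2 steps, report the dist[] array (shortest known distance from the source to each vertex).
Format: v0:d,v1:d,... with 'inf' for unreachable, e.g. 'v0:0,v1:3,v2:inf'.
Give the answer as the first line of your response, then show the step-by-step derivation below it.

v0:10,v1:0,v2:8,v3:inf,v4:inf,v5:inf

step 1: dist = v0:inf,v1:0,v2:8,v3:inf,v4:inf,v5:inf
step 2: dist = v0:10,v1:0,v2:8,v3:inf,v4:inf,v5:inf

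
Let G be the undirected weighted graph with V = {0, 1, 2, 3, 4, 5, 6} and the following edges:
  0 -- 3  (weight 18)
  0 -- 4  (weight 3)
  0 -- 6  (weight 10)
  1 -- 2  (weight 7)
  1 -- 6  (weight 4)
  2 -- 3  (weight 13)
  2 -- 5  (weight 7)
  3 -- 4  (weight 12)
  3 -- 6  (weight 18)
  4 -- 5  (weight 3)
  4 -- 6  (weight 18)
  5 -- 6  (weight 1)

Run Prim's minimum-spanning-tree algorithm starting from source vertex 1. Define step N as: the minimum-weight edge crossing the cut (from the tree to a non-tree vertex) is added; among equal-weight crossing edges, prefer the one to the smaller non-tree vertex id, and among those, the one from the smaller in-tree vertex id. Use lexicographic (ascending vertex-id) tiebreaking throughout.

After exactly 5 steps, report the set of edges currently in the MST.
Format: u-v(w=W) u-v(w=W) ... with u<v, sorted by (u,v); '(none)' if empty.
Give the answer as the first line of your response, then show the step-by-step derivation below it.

0-4(w=3) 1-2(w=7) 1-6(w=4) 4-5(w=3) 5-6(w=1)

step 1: add edge 1-6 (w=4); MST = {1-6(w=4)}
step 2: add edge 5-6 (w=1); MST = {1-6(w=4) 5-6(w=1)}
step 3: add edge 4-5 (w=3); MST = {1-6(w=4) 4-5(w=3) 5-6(w=1)}
step 4: add edge 0-4 (w=3); MST = {0-4(w=3) 1-6(w=4) 4-5(w=3) 5-6(w=1)}
step 5: add edge 1-2 (w=7); MST = {0-4(w=3) 1-2(w=7) 1-6(w=4) 4-5(w=3) 5-6(w=1)}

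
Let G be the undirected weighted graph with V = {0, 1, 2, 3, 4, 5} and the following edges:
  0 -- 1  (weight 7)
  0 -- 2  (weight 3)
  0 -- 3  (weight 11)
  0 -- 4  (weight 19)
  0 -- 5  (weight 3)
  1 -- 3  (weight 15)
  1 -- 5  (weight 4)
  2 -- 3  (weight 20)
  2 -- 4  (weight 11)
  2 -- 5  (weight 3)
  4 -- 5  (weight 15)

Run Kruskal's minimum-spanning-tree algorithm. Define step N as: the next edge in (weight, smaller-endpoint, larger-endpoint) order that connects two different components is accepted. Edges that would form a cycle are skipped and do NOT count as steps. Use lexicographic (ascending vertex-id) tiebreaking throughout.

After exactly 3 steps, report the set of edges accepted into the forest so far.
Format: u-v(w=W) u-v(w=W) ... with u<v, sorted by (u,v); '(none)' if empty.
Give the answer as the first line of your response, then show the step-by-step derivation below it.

0-2(w=3) 0-5(w=3) 1-5(w=4)

step 1: add edge 0-2 (w=3); MST = {0-2(w=3)}
step 2: add edge 0-5 (w=3); MST = {0-2(w=3) 0-5(w=3)}
step 3: add edge 1-5 (w=4); MST = {0-2(w=3) 0-5(w=3) 1-5(w=4)}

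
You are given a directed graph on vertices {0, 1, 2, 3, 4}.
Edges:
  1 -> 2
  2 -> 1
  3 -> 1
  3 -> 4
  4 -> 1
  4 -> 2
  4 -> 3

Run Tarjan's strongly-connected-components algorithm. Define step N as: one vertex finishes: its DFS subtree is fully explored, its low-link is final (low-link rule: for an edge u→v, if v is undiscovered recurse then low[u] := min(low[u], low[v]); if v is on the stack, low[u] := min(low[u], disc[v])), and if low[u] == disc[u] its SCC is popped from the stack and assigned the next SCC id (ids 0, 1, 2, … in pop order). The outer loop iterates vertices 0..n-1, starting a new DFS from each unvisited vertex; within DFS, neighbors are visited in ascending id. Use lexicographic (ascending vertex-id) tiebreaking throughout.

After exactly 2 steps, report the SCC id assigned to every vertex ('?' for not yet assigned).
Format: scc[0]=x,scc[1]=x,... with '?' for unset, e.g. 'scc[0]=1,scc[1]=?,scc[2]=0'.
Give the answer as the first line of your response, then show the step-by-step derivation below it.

scc[0]=0,scc[1]=?,scc[2]=?,scc[3]=?,scc[4]=?

step 1: low=(low[0]=0,low[1]=?,low[2]=?,low[3]=?,low[4]=?); scc=(scc[0]=0,scc[1]=?,scc[2]=?,scc[3]=?,scc[4]=?)
step 2: low=(low[0]=0,low[1]=1,low[2]=1,low[3]=?,low[4]=?); scc=(scc[0]=0,scc[1]=?,scc[2]=?,scc[3]=?,scc[4]=?)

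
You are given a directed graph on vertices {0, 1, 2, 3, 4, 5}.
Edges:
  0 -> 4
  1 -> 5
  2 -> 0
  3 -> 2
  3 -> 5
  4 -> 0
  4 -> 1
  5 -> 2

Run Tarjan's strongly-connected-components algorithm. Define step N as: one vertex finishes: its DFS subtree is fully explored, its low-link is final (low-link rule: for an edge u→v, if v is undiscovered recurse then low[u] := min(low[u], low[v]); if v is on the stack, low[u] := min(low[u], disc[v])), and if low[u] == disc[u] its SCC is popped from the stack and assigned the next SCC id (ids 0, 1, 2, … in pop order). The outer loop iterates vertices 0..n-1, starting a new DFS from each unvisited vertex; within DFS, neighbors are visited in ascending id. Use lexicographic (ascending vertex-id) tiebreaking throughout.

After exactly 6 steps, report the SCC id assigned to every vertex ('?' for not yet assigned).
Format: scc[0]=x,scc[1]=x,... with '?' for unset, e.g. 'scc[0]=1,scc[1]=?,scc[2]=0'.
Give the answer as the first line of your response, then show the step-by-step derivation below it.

scc[0]=0,scc[1]=0,scc[2]=0,scc[3]=1,scc[4]=0,scc[5]=0

step 1: low=(low[0]=0,low[1]=2,low[2]=0,low[3]=?,low[4]=0,low[5]=3); scc=(scc[0]=?,scc[1]=?,scc[2]=?,scc[3]=?,scc[4]=?,scc[5]=?)
step 2: low=(low[0]=0,low[1]=2,low[2]=0,low[3]=?,low[4]=0,low[5]=0); scc=(scc[0]=?,scc[1]=?,scc[2]=?,scc[3]=?,scc[4]=?,scc[5]=?)
step 3: low=(low[0]=0,low[1]=0,low[2]=0,low[3]=?,low[4]=0,low[5]=0); scc=(scc[0]=?,scc[1]=?,scc[2]=?,scc[3]=?,scc[4]=?,scc[5]=?)
step 4: low=(low[0]=0,low[1]=0,low[2]=0,low[3]=?,low[4]=0,low[5]=0); scc=(scc[0]=?,scc[1]=?,scc[2]=?,scc[3]=?,scc[4]=?,scc[5]=?)
step 5: low=(low[0]=0,low[1]=0,low[2]=0,low[3]=?,low[4]=0,low[5]=0); scc=(scc[0]=0,scc[1]=0,scc[2]=0,scc[3]=?,scc[4]=0,scc[5]=0)
step 6: low=(low[0]=0,low[1]=0,low[2]=0,low[3]=5,low[4]=0,low[5]=0); scc=(scc[0]=0,scc[1]=0,scc[2]=0,scc[3]=1,scc[4]=0,scc[5]=0)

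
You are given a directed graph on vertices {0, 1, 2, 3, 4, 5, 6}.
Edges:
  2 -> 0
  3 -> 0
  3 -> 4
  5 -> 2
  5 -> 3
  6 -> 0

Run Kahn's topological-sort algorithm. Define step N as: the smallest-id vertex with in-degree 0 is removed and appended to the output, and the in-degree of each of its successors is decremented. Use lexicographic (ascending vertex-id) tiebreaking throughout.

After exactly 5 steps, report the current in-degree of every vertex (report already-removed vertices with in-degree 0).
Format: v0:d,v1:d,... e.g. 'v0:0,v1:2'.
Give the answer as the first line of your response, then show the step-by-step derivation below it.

v0:1,v1:0,v2:0,v3:0,v4:0,v5:0,v6:0

step 1: output 1; order=[1]; indeg=(3,0,1,1,1,0,0)
step 2: output 5; order=[1,5]; indeg=(3,0,0,0,1,0,0)
step 3: output 2; order=[1,5,2]; indeg=(2,0,0,0,1,0,0)
step 4: output 3; order=[1,5,2,3]; indeg=(1,0,0,0,0,0,0)
step 5: output 4; order=[1,5,2,3,4]; indeg=(1,0,0,0,0,0,0)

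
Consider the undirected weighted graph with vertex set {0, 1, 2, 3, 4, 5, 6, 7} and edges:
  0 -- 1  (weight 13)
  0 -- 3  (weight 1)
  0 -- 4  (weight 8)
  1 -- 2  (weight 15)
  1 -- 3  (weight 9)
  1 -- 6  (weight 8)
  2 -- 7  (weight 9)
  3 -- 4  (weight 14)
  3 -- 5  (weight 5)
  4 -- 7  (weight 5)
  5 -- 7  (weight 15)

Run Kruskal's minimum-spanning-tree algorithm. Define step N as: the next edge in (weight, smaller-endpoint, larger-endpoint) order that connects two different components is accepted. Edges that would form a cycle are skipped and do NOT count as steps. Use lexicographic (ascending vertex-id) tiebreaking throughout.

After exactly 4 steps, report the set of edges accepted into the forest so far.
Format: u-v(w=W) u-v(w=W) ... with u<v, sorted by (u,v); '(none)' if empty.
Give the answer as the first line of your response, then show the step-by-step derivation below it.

0-3(w=1) 0-4(w=8) 3-5(w=5) 4-7(w=5)

step 1: add edge 0-3 (w=1); MST = {0-3(w=1)}
step 2: add edge 3-5 (w=5); MST = {0-3(w=1) 3-5(w=5)}
step 3: add edge 4-7 (w=5); MST = {0-3(w=1) 3-5(w=5) 4-7(w=5)}
step 4: add edge 0-4 (w=8); MST = {0-3(w=1) 0-4(w=8) 3-5(w=5) 4-7(w=5)}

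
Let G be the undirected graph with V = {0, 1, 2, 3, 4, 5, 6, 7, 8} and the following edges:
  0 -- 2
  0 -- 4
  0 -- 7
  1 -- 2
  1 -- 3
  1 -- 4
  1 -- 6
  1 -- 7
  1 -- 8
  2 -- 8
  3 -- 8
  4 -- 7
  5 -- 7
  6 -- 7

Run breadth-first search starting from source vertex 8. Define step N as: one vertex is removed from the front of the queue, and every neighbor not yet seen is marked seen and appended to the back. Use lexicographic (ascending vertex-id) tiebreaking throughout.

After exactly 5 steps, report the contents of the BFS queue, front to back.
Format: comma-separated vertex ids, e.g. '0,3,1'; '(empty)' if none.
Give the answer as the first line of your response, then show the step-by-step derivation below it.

6,7,0

step 1: dequeue 8; queue=[1,2,3]; order=8
step 2: dequeue 1; queue=[2,3,4,6,7]; order=8,1
step 3: dequeue 2; queue=[3,4,6,7,0]; order=8,1,2
step 4: dequeue 3; queue=[4,6,7,0]; order=8,1,2,3
step 5: dequeue 4; queue=[6,7,0]; order=8,1,2,3,4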